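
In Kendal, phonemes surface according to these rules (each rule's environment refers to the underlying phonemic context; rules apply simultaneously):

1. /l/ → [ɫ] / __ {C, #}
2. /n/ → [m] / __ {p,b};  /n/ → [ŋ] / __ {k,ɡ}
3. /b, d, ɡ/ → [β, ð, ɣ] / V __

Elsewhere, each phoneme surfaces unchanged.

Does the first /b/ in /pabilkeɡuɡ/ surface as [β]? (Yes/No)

Yes

/b/ (between /a/ and /i/) occurs immediately after a vowel → [β] by rule 3.
The actual realization is [β], which matches [β].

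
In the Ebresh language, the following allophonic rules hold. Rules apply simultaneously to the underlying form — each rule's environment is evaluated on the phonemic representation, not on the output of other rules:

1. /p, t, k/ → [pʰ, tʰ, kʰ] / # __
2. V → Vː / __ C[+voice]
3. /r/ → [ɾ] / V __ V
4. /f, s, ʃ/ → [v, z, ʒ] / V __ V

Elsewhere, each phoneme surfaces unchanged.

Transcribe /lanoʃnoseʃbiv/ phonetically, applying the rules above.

[laːnoʃnozeʃbiːv]

/a/ meets the environment for rule 2 (before a voiced consonant) → [aː].
/o/ (between /n/ and /ʃ/) fails the environment for rule 2, so it stays [o].
/ʃ/ (between /o/ and /n/) is in the target of rule 4 but the environment (between two vowels) is not met → [ʃ].
/o/ (between /n/ and /s/): rule 2 targets it, but not before a voiced consonant → unchanged [o].
/s/ meets the environment for rule 4 (between two vowels) → [z].
/e/ (between /s/ and /ʃ/) is in the target of rule 2 but the environment (before a voiced consonant) is not met → [e].
/ʃ/ (between /e/ and /b/): rule 4 targets it, but not between two vowels → unchanged [ʃ].
/i/ (between /b/ and /v/) occurs before a voiced consonant → [iː] by rule 2.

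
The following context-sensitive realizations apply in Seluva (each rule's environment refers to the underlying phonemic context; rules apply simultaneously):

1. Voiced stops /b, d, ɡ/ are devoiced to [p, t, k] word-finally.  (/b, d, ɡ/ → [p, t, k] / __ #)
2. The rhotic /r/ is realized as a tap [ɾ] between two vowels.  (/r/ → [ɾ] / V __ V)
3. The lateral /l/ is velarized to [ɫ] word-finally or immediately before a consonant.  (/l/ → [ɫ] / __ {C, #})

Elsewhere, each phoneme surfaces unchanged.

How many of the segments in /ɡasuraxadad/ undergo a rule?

2

Segments that undergo a rule: /r/ → [ɾ] (rule 2); /d/ → [t] (rule 1).
All other segments surface unchanged.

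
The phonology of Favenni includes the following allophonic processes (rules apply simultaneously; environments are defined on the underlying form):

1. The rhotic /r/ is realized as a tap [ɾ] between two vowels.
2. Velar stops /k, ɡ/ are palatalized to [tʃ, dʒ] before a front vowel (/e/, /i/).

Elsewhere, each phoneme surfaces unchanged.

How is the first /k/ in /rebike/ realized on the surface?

/k/ meets the environment for rule 2 (before a front vowel) → [tʃ].

[tʃ]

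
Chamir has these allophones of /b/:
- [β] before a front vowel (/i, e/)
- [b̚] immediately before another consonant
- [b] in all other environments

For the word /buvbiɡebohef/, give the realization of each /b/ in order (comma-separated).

Occurrence 1 (position 1): no conditioning environment matches → elsewhere allophone [b].
Occurrence 2 (position 4): before a front vowel (/i, e/) → [β].
Occurrence 3 (position 8): no conditioning environment matches → elsewhere allophone [b].

[b], [β], [b]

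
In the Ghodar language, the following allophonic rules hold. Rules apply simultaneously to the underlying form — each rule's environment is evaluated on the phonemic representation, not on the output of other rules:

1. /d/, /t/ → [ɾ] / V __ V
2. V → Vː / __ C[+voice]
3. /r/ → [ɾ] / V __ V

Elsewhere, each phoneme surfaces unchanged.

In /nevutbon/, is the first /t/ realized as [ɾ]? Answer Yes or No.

/t/ — between /u/ and /b/; rule 1 does not apply here → [t].
The actual realization is [t], not [ɾ].

No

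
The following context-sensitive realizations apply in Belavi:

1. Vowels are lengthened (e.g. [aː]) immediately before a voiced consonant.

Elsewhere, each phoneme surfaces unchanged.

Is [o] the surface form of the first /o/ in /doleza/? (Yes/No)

/o/ (between /d/ and /l/): before a voiced consonant, so rule 1 applies → [oː].
The actual realization is [oː], not [o].

No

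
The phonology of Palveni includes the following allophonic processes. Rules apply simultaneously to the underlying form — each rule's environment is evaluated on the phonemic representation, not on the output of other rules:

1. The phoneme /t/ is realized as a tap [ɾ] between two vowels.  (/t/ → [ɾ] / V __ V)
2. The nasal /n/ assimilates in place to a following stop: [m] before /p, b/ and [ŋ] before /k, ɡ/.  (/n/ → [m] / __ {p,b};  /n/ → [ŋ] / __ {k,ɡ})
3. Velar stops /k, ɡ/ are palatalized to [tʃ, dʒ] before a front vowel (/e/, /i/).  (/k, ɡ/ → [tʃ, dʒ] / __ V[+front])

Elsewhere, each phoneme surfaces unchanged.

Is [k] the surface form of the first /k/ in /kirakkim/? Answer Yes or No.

No

/k/ (word-initial) occurs before a front vowel → [tʃ] by rule 3.
The actual realization is [tʃ], not [k].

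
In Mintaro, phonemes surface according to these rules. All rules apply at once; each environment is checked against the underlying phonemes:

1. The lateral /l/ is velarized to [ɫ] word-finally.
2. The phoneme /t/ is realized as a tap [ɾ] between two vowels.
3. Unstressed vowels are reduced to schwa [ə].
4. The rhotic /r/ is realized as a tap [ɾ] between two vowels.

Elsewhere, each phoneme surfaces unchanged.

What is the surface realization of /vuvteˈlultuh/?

/v/ stays [v].
/u/ meets the environment for rule 3 (in an unstressed syllable) → [ə].
/v/ (between /u/ and /t/) is unaffected → [v].
/t/ (between /v/ and /e/): rule 2 targets it, but not between two vowels → unchanged [t].
/e/ meets the environment for rule 3 (in an unstressed syllable) → [ə].
/l/ — between /e/ and /u/; rule 1 does not apply here → [l].
/u/ — between /l/ and /l/; rule 3 does not apply here → [u].
/l/ (between /u/ and /t/): rule 1 targets it, but not word-finally → unchanged [l].
/t/ (between /l/ and /u/): rule 2 targets it, but not between two vowels → unchanged [t].
/u/ — between /t/ and /h/, in an unstressed syllable — surfaces as [ə] (rule 3).
/h/ (word-final) is unaffected → [h].

[vəvtəˈlultəh]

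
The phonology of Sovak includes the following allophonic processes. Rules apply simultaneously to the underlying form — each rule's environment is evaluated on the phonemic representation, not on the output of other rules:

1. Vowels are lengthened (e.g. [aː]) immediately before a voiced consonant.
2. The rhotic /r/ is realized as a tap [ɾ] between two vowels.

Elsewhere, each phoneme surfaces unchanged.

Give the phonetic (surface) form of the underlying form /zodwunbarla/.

[zoːdwuːnbaːrla]

/z/ (word-initial) is unaffected → [z].
/o/ (between /z/ and /d/): before a voiced consonant, so rule 1 applies → [oː].
/d/ stays [d].
/w/ (between /d/ and /u/): no rule targets it → [w].
/u/ (between /w/ and /n/): before a voiced consonant, so rule 1 applies → [uː].
/n/ — not in any rule's target class → [n].
/b/ — not in any rule's target class → [b].
Rule 1 applies to /a/ (between /b/ and /r/: before a voiced consonant) → [aː].
/r/ (between /a/ and /l/) fails the environment for rule 2, so it stays [r].
/l/ (between /r/ and /a/): no rule targets it → [l].
/a/ (word-final) is in the target of rule 1 but the environment (before a voiced consonant) is not met → [a].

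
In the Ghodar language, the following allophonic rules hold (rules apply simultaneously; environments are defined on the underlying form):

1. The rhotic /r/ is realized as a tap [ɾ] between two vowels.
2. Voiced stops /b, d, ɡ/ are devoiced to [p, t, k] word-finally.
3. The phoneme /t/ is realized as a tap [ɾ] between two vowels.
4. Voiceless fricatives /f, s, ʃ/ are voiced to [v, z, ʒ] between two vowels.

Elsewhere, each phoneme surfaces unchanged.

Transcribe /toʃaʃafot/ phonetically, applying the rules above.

/t/ — word-initial; rule 3 does not apply here → [t].
/ʃ/ (between /o/ and /a/): between two vowels, so rule 4 applies → [ʒ].
/ʃ/ meets the environment for rule 4 (between two vowels) → [ʒ].
Rule 4 applies to /f/ (between /a/ and /o/: between two vowels) → [v].
/t/ (word-final) fails the environment for rule 3, so it stays [t].

[toʒaʒavot]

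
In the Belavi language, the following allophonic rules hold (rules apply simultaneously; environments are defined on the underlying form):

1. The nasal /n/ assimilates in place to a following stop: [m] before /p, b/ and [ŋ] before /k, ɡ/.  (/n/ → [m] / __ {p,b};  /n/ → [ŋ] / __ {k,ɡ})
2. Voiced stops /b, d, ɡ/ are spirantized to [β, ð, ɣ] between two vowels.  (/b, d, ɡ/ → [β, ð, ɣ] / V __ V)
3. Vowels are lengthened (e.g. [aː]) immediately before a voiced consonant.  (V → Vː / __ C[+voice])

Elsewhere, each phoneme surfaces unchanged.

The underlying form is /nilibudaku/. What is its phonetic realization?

/n/ — word-initial; rule 1 does not apply here → [n].
/i/ (between /n/ and /l/): before a voiced consonant, so rule 3 applies → [iː].
/l/ (between /i/ and /i/) is unaffected → [l].
Rule 3 applies to /i/ (between /l/ and /b/: before a voiced consonant) → [iː].
/b/ meets the environment for rule 2 (between two vowels) → [β].
/u/ (between /b/ and /d/) occurs before a voiced consonant → [uː] by rule 3.
/d/ — between /u/ and /a/, between two vowels — surfaces as [ð] (rule 2).
/a/ — between /d/ and /k/; rule 3 does not apply here → [a].
/k/ (between /a/ and /u/) is unaffected → [k].
/u/ (word-final) is in the target of rule 3 but the environment (before a voiced consonant) is not met → [u].

[niːliːβuːðaku]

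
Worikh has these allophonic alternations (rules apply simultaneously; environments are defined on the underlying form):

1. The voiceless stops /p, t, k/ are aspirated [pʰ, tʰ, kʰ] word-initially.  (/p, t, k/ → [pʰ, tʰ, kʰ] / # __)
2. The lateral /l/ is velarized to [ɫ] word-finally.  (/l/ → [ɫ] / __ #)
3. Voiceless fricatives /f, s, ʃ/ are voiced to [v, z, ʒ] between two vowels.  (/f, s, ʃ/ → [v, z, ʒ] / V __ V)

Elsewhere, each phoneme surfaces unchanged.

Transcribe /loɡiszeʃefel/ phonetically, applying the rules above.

/l/ — word-initial; rule 2 does not apply here → [l].
/o/ — not in any rule's target class → [o].
/ɡ/ (between /o/ and /i/): no rule targets it → [ɡ].
/i/ — not in any rule's target class → [i].
/s/ (between /i/ and /z/) fails the environment for rule 3, so it stays [s].
/z/ stays [z].
/e/ (between /z/ and /ʃ/) is unaffected → [e].
Rule 3 applies to /ʃ/ (between /e/ and /e/: between two vowels) → [ʒ].
/e/ stays [e].
/f/ (between /e/ and /e/): between two vowels, so rule 3 applies → [v].
/e/ — not in any rule's target class → [e].
Rule 2 applies to /l/ (word-final: word-finally) → [ɫ].

[loɡiszeʒeveɫ]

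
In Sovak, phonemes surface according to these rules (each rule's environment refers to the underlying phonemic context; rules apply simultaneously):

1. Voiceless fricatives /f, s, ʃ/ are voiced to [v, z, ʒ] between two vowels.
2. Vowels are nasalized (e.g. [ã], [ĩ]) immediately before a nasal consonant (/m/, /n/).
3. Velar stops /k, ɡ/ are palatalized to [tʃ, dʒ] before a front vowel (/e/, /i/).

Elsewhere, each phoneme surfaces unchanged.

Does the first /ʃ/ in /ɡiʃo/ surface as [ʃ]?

/ʃ/ (between /i/ and /o/): between two vowels, so rule 1 applies → [ʒ].
The actual realization is [ʒ], not [ʃ].

No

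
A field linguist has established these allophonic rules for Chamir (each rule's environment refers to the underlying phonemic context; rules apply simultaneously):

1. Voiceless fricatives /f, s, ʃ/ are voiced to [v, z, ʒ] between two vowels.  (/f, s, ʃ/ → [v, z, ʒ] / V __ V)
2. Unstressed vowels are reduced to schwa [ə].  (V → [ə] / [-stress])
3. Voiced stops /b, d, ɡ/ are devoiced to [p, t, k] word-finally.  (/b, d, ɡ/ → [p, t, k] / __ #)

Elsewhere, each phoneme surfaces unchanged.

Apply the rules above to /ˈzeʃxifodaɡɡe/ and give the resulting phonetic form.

/z/ (word-initial): no rule targets it → [z].
/e/ (between /z/ and /ʃ/) is in the target of rule 2 but the environment (in an unstressed syllable) is not met → [e].
/ʃ/ — between /e/ and /x/; rule 1 does not apply here → [ʃ].
/x/ — not in any rule's target class → [x].
/i/ (between /x/ and /f/): in an unstressed syllable, so rule 2 applies → [ə].
/f/ meets the environment for rule 1 (between two vowels) → [v].
/o/ (between /f/ and /d/) occurs in an unstressed syllable → [ə] by rule 2.
/d/ (between /o/ and /a/): rule 3 targets it, but not word-finally → unchanged [d].
Rule 2 applies to /a/ (between /d/ and /ɡ/: in an unstressed syllable) → [ə].
/ɡ/ (between /a/ and /ɡ/) fails the environment for rule 3, so it stays [ɡ].
/ɡ/ (between /ɡ/ and /e/) is in the target of rule 3 but the environment (word-finally) is not met → [ɡ].
Rule 2 applies to /e/ (word-final: in an unstressed syllable) → [ə].

[ˈzeʃxəvədəɡɡə]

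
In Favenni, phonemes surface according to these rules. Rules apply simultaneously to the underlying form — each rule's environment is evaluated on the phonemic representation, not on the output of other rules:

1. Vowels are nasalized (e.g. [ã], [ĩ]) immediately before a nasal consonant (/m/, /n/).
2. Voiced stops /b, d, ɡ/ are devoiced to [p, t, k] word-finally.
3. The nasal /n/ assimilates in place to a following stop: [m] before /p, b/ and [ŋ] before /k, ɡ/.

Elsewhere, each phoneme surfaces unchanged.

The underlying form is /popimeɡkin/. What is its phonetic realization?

[popĩmeɡkĩn]

/p/ stays [p].
/o/ (between /p/ and /p/) is in the target of rule 1 but the environment (before a nasal consonant) is not met → [o].
/p/ stays [p].
/i/ — between /p/ and /m/, before a nasal consonant — surfaces as [ĩ] (rule 1).
/m/ (between /i/ and /e/) is unaffected → [m].
/e/ (between /m/ and /ɡ/) is in the target of rule 1 but the environment (before a nasal consonant) is not met → [e].
/ɡ/ (between /e/ and /k/): rule 2 targets it, but not word-finally → unchanged [ɡ].
/k/ — not in any rule's target class → [k].
/i/ — between /k/ and /n/, before a nasal consonant — surfaces as [ĩ] (rule 1).
/n/ — word-final; rule 3 does not apply here → [n].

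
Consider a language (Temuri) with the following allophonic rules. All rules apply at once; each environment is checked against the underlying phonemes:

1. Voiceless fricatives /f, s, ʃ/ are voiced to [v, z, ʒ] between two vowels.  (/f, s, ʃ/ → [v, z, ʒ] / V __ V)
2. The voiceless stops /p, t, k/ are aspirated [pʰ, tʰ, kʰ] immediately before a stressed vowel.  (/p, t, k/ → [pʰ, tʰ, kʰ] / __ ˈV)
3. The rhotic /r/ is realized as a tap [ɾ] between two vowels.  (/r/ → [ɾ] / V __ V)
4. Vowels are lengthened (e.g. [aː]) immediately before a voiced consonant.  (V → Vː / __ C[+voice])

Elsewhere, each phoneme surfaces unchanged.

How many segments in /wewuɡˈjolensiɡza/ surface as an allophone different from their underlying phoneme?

5

Segments that undergo a rule: /e/ → [eː] (rule 4); /u/ → [uː] (rule 4); /o/ → [oː] (rule 4); /e/ → [eː] (rule 4); /i/ → [iː] (rule 4).
All other segments surface unchanged.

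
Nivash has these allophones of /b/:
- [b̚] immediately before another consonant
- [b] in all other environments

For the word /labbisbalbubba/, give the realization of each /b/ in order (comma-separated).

Occurrence 1 (position 3): immediately before another consonant → [b̚].
Occurrence 2 (position 4): no conditioning environment matches → elsewhere allophone [b].
Occurrence 3 (position 7): no conditioning environment matches → elsewhere allophone [b].
Occurrence 4 (position 10): no conditioning environment matches → elsewhere allophone [b].
Occurrence 5 (position 12): immediately before another consonant → [b̚].
Occurrence 6 (position 13): no conditioning environment matches → elsewhere allophone [b].

[b̚], [b], [b], [b], [b̚], [b]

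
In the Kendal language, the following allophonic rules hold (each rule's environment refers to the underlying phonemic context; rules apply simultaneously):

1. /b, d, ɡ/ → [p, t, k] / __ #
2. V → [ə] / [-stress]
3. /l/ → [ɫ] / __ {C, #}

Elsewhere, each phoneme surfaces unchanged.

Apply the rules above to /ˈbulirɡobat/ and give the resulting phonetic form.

/b/ (word-initial) is in the target of rule 1 but the environment (word-finally) is not met → [b].
/u/ (between /b/ and /l/): rule 2 targets it, but not in an unstressed syllable → unchanged [u].
/l/ (between /u/ and /i/) fails the environment for rule 3, so it stays [l].
Rule 2 applies to /i/ (between /l/ and /r/: in an unstressed syllable) → [ə].
/r/ (between /i/ and /ɡ/): no rule targets it → [r].
/ɡ/ (between /r/ and /o/) is in the target of rule 1 but the environment (word-finally) is not met → [ɡ].
/o/ (between /ɡ/ and /b/): in an unstressed syllable, so rule 2 applies → [ə].
/b/ (between /o/ and /a/): rule 1 targets it, but not word-finally → unchanged [b].
/a/ (between /b/ and /t/): in an unstressed syllable, so rule 2 applies → [ə].
/t/ (word-final) is unaffected → [t].

[ˈbulərɡəbət]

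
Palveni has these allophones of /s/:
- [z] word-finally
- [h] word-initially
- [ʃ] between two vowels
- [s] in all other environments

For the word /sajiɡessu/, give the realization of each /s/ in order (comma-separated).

Occurrence 1 (position 1): word-initially → [h].
Occurrence 2 (position 7): no conditioning environment matches → elsewhere allophone [s].
Occurrence 3 (position 8): no conditioning environment matches → elsewhere allophone [s].

[h], [s], [s]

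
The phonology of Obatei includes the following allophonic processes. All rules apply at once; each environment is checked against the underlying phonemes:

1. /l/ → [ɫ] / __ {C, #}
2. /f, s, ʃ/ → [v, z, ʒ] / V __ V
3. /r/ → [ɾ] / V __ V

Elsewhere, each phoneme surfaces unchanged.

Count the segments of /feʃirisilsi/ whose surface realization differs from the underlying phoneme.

Segments that undergo a rule: /ʃ/ → [ʒ] (rule 2); /r/ → [ɾ] (rule 3); /s/ → [z] (rule 2); /l/ → [ɫ] (rule 1).
All other segments surface unchanged.

4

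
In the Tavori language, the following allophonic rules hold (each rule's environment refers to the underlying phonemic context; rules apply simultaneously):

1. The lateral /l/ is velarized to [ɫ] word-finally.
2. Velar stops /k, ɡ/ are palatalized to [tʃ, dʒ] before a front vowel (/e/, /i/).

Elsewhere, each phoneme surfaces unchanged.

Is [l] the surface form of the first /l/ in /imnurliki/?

/l/ (between /r/ and /i/) fails the environment for rule 1, so it stays [l].
The actual realization is [l], which matches [l].

Yes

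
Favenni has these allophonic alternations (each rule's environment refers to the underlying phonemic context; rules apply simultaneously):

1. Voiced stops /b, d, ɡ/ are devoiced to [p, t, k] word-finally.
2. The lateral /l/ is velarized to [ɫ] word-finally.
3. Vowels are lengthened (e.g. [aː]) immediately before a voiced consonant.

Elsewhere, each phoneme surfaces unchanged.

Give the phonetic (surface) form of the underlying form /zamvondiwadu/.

[zaːmvoːndiːwaːdu]

/z/ (word-initial): no rule targets it → [z].
Rule 3 applies to /a/ (between /z/ and /m/: before a voiced consonant) → [aː].
/m/ (between /a/ and /v/) is unaffected → [m].
/v/ (between /m/ and /o/) is unaffected → [v].
/o/ — between /v/ and /n/, before a voiced consonant — surfaces as [oː] (rule 3).
/n/ (between /o/ and /d/): no rule targets it → [n].
/d/ (between /n/ and /i/) is in the target of rule 1 but the environment (word-finally) is not met → [d].
/i/ — between /d/ and /w/, before a voiced consonant — surfaces as [iː] (rule 3).
/w/ stays [w].
/a/ meets the environment for rule 3 (before a voiced consonant) → [aː].
/d/ (between /a/ and /u/): rule 1 targets it, but not word-finally → unchanged [d].
/u/ (word-final) fails the environment for rule 3, so it stays [u].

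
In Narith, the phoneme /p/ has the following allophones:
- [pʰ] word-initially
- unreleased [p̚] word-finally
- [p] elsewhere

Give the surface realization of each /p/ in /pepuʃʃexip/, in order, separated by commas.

Occurrence 1 (position 1): word-initially → [pʰ].
Occurrence 2 (position 3): no conditioning environment matches → elsewhere allophone [p].
Occurrence 3 (position 10): word-finally → [p̚].

[pʰ], [p], [p̚]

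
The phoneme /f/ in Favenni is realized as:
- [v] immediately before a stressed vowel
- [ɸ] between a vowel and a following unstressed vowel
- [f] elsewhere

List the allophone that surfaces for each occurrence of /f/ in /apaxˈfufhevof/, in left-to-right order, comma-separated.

[v], [f], [f]

Occurrence 1 (position 5): immediately before a stressed vowel → [v].
Occurrence 2 (position 7): no conditioning environment matches → elsewhere allophone [f].
Occurrence 3 (position 12): no conditioning environment matches → elsewhere allophone [f].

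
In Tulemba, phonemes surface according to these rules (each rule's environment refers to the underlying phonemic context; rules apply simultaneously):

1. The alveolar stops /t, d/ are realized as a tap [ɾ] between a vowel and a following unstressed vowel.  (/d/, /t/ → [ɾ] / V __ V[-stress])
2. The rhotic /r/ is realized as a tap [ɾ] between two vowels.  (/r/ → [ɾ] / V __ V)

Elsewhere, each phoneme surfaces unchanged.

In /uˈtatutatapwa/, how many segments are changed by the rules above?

3

Segments that undergo a rule: /t/ → [ɾ] (rule 1); /t/ → [ɾ] (rule 1); /t/ → [ɾ] (rule 1).
All other segments surface unchanged.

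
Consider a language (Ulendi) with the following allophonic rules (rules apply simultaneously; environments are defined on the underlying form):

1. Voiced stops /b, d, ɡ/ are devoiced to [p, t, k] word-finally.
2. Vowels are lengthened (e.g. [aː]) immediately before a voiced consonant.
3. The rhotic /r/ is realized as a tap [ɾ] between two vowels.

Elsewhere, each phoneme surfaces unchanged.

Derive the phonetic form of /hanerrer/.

[haːneːrreːr]

/h/ — not in any rule's target class → [h].
Rule 2 applies to /a/ (between /h/ and /n/: before a voiced consonant) → [aː].
/n/ (between /a/ and /e/): no rule targets it → [n].
/e/ (between /n/ and /r/) occurs before a voiced consonant → [eː] by rule 2.
/r/ (between /e/ and /r/) is in the target of rule 3 but the environment (between two vowels) is not met → [r].
/r/ (between /r/ and /e/) fails the environment for rule 3, so it stays [r].
Rule 2 applies to /e/ (between /r/ and /r/: before a voiced consonant) → [eː].
/r/ (word-final) fails the environment for rule 3, so it stays [r].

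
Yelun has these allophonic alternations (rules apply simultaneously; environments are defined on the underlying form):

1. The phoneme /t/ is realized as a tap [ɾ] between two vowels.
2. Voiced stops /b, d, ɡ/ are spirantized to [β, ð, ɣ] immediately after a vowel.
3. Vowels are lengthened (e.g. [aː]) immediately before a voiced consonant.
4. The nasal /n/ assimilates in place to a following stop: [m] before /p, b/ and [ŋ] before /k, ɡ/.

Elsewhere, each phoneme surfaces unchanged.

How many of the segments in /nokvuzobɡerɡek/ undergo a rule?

4

Segments that undergo a rule: /u/ → [uː] (rule 3); /o/ → [oː] (rule 3); /b/ → [β] (rule 2); /e/ → [eː] (rule 3).
All other segments surface unchanged.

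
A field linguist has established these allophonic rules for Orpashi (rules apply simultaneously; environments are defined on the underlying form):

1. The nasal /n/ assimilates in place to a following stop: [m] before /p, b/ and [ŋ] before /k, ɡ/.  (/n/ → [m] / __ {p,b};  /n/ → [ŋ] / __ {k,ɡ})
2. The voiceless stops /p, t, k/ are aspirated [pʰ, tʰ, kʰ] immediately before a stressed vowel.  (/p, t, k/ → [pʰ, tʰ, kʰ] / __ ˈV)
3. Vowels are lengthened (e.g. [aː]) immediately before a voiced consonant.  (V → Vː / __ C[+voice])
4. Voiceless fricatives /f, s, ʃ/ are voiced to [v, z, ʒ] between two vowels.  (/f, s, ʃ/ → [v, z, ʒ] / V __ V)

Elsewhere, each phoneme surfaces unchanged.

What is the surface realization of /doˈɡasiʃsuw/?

/d/ stays [d].
/o/ — between /d/ and /ɡ/, before a voiced consonant — surfaces as [oː] (rule 3).
/ɡ/ (between /o/ and /a/) is unaffected → [ɡ].
/a/ (between /ɡ/ and /s/) is in the target of rule 3 but the environment (before a voiced consonant) is not met → [a].
/s/ (between /a/ and /i/): between two vowels, so rule 4 applies → [z].
/i/ (between /s/ and /ʃ/) is in the target of rule 3 but the environment (before a voiced consonant) is not met → [i].
/ʃ/ — between /i/ and /s/; rule 4 does not apply here → [ʃ].
/s/ — between /ʃ/ and /u/; rule 4 does not apply here → [s].
/u/ (between /s/ and /w/): before a voiced consonant, so rule 3 applies → [uː].
/w/ (word-final) is unaffected → [w].

[doːˈɡaziʃsuːw]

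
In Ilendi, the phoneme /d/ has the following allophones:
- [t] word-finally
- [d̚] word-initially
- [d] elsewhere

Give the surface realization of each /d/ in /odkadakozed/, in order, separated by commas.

Occurrence 1 (position 2): no conditioning environment matches → elsewhere allophone [d].
Occurrence 2 (position 5): no conditioning environment matches → elsewhere allophone [d].
Occurrence 3 (position 11): word-finally → [t].

[d], [d], [t]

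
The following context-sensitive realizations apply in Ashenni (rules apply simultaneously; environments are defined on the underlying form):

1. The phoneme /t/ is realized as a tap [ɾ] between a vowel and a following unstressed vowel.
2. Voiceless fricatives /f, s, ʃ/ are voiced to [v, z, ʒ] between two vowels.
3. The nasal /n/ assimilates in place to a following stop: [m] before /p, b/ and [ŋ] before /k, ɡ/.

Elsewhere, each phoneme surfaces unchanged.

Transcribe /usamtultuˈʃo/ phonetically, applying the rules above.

[uzamtultuˈʒo]

Rule 2 applies to /s/ (between /u/ and /a/: between two vowels) → [z].
/t/ — between /m/ and /u/; rule 1 does not apply here → [t].
/t/ (between /l/ and /u/): rule 1 targets it, but not between a vowel and a following unstressed vowel → unchanged [t].
/ʃ/ (between /u/ and /o/): between two vowels, so rule 2 applies → [ʒ].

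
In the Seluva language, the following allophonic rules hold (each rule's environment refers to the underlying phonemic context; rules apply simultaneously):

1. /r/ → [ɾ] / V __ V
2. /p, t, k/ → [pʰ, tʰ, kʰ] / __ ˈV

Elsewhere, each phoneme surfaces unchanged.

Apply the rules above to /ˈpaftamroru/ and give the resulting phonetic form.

[ˈpʰaftamroɾu]

/p/ meets the environment for rule 2 (immediately before a stressed vowel) → [pʰ].
/a/ — not in any rule's target class → [a].
/f/ — not in any rule's target class → [f].
/t/ (between /f/ and /a/): rule 2 targets it, but not immediately before a stressed vowel → unchanged [t].
/a/ (between /t/ and /m/) is unaffected → [a].
/m/ (between /a/ and /r/): no rule targets it → [m].
/r/ (between /m/ and /o/) fails the environment for rule 1, so it stays [r].
/o/ (between /r/ and /r/) is unaffected → [o].
/r/ (between /o/ and /u/): between two vowels, so rule 1 applies → [ɾ].
/u/ (word-final) is unaffected → [u].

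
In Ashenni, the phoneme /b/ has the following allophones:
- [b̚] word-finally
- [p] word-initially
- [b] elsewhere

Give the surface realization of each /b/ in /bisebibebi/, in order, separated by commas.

[p], [b], [b], [b]

Occurrence 1 (position 1): word-initially → [p].
Occurrence 2 (position 5): no conditioning environment matches → elsewhere allophone [b].
Occurrence 3 (position 7): no conditioning environment matches → elsewhere allophone [b].
Occurrence 4 (position 9): no conditioning environment matches → elsewhere allophone [b].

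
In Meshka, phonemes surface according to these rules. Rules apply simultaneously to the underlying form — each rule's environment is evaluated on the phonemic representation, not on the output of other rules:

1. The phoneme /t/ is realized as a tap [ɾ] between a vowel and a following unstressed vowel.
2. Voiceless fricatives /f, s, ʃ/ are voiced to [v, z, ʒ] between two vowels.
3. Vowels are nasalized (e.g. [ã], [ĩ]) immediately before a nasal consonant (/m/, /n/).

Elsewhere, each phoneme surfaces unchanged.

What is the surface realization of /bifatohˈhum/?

/b/ — not in any rule's target class → [b].
/i/ (between /b/ and /f/): rule 3 targets it, but not before a nasal consonant → unchanged [i].
/f/ (between /i/ and /a/): between two vowels, so rule 2 applies → [v].
/a/ (between /f/ and /t/): rule 3 targets it, but not before a nasal consonant → unchanged [a].
Rule 1 applies to /t/ (between /a/ and /o/: between a vowel and a following unstressed vowel) → [ɾ].
/o/ (between /t/ and /h/): rule 3 targets it, but not before a nasal consonant → unchanged [o].
/h/ stays [h].
/h/ — not in any rule's target class → [h].
/u/ (between /h/ and /m/): before a nasal consonant, so rule 3 applies → [ũ].
/m/ — not in any rule's target class → [m].

[bivaɾohˈhũm]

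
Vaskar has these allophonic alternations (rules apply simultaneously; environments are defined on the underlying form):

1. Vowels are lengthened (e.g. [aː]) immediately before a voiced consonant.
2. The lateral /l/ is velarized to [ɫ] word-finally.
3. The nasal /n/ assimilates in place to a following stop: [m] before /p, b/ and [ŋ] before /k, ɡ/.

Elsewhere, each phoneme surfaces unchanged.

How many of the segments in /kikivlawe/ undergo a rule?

Segments that undergo a rule: /i/ → [iː] (rule 1); /a/ → [aː] (rule 1).
All other segments surface unchanged.

2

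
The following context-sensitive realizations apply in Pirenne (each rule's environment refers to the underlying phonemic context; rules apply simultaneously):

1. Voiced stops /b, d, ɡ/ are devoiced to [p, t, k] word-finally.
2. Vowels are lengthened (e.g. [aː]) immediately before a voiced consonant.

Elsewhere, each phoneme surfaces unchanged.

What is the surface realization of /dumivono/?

[duːmiːvoːno]

/d/ (word-initial): rule 1 targets it, but not word-finally → unchanged [d].
/u/ — between /d/ and /m/, before a voiced consonant — surfaces as [uː] (rule 2).
/m/ (between /u/ and /i/): no rule targets it → [m].
Rule 2 applies to /i/ (between /m/ and /v/: before a voiced consonant) → [iː].
/v/ stays [v].
/o/ (between /v/ and /n/): before a voiced consonant, so rule 2 applies → [oː].
/n/ (between /o/ and /o/) is unaffected → [n].
/o/ — word-final; rule 2 does not apply here → [o].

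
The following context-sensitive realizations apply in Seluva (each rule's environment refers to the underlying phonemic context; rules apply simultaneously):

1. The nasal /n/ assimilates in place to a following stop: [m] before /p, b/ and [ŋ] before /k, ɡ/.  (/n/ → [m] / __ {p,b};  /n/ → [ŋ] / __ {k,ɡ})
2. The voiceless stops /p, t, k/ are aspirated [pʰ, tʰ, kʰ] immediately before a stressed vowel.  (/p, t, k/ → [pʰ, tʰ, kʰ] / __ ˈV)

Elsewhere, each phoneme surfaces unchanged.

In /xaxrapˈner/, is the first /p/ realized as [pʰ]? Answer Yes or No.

No

/p/ — between /a/ and /n/; rule 2 does not apply here → [p].
The actual realization is [p], not [pʰ].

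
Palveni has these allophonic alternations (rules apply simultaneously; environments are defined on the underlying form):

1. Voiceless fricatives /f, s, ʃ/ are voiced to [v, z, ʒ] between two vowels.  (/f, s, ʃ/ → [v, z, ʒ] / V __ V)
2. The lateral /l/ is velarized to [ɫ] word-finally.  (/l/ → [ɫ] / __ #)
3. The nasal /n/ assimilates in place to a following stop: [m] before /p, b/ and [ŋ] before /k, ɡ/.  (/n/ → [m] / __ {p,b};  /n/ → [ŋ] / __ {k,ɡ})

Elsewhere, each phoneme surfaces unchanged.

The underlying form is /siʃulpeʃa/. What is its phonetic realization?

/s/ (word-initial) fails the environment for rule 1, so it stays [s].
/ʃ/ meets the environment for rule 1 (between two vowels) → [ʒ].
/l/ (between /u/ and /p/): rule 2 targets it, but not word-finally → unchanged [l].
Rule 1 applies to /ʃ/ (between /e/ and /a/: between two vowels) → [ʒ].

[siʒulpeʒa]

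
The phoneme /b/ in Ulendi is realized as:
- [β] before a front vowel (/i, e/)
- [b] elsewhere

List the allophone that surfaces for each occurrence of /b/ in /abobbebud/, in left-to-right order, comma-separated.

Occurrence 1 (position 2): no conditioning environment matches → elsewhere allophone [b].
Occurrence 2 (position 4): no conditioning environment matches → elsewhere allophone [b].
Occurrence 3 (position 5): before a front vowel (/i, e/) → [β].
Occurrence 4 (position 7): no conditioning environment matches → elsewhere allophone [b].

[b], [b], [β], [b]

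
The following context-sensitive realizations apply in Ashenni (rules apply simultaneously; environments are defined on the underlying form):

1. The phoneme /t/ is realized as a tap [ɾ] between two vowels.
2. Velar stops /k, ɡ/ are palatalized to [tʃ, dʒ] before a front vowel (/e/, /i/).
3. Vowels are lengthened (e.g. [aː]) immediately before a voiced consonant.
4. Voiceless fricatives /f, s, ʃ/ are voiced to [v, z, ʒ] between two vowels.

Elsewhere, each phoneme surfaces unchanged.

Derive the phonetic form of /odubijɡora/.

[oːduːbiːjɡoːra]

/o/ meets the environment for rule 3 (before a voiced consonant) → [oː].
/d/ (between /o/ and /u/): no rule targets it → [d].
/u/ (between /d/ and /b/): before a voiced consonant, so rule 3 applies → [uː].
/b/ (between /u/ and /i/): no rule targets it → [b].
/i/ (between /b/ and /j/) occurs before a voiced consonant → [iː] by rule 3.
/j/ (between /i/ and /ɡ/) is unaffected → [j].
/ɡ/ (between /j/ and /o/) fails the environment for rule 2, so it stays [ɡ].
Rule 3 applies to /o/ (between /ɡ/ and /r/: before a voiced consonant) → [oː].
/r/ (between /o/ and /a/): no rule targets it → [r].
/a/ — word-final; rule 3 does not apply here → [a].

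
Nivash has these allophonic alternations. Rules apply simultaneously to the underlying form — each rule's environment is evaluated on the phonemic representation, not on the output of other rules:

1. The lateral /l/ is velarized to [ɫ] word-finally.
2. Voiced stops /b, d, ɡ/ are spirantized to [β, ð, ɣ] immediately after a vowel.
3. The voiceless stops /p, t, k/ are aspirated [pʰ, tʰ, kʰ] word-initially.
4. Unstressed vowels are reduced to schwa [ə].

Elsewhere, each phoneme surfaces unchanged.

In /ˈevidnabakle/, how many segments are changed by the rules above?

Segments that undergo a rule: /i/ → [ə] (rule 4); /d/ → [ð] (rule 2); /a/ → [ə] (rule 4); /b/ → [β] (rule 2); /a/ → [ə] (rule 4); /e/ → [ə] (rule 4).
All other segments surface unchanged.

6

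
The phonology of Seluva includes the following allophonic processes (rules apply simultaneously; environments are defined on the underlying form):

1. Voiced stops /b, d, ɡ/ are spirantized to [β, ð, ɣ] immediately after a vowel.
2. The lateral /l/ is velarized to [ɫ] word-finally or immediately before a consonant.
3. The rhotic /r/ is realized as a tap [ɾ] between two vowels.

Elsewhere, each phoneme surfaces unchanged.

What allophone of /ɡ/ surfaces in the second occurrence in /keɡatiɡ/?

/ɡ/ meets the environment for rule 1 (immediately after a vowel) → [ɣ].

[ɣ]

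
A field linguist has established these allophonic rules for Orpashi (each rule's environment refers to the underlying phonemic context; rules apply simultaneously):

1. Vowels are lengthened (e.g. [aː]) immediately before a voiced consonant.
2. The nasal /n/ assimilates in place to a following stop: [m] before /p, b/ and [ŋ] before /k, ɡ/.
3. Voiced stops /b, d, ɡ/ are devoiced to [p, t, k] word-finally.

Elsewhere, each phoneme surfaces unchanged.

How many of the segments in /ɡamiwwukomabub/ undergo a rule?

6

Segments that undergo a rule: /a/ → [aː] (rule 1); /i/ → [iː] (rule 1); /o/ → [oː] (rule 1); /a/ → [aː] (rule 1); /u/ → [uː] (rule 1); /b/ → [p] (rule 3).
All other segments surface unchanged.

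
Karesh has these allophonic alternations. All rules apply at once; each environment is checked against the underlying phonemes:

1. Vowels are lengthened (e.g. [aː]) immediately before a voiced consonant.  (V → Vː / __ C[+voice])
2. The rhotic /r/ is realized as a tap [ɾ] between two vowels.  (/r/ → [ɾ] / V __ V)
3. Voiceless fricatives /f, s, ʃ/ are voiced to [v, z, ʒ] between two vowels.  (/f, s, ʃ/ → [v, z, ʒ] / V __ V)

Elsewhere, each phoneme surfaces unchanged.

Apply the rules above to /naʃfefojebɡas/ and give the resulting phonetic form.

/a/ (between /n/ and /ʃ/): rule 1 targets it, but not before a voiced consonant → unchanged [a].
/ʃ/ — between /a/ and /f/; rule 3 does not apply here → [ʃ].
/f/ (between /ʃ/ and /e/) is in the target of rule 3 but the environment (between two vowels) is not met → [f].
/e/ (between /f/ and /f/) is in the target of rule 1 but the environment (before a voiced consonant) is not met → [e].
/f/ meets the environment for rule 3 (between two vowels) → [v].
/o/ (between /f/ and /j/): before a voiced consonant, so rule 1 applies → [oː].
Rule 1 applies to /e/ (between /j/ and /b/: before a voiced consonant) → [eː].
/a/ (between /ɡ/ and /s/) fails the environment for rule 1, so it stays [a].
/s/ (word-final): rule 3 targets it, but not between two vowels → unchanged [s].

[naʃfevoːjeːbɡas]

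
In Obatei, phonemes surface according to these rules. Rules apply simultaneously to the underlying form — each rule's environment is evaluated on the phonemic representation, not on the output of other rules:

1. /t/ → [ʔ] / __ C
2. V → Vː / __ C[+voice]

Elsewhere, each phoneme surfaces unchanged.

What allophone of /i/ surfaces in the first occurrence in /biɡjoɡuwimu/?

/i/ meets the environment for rule 2 (before a voiced consonant) → [iː].

[iː]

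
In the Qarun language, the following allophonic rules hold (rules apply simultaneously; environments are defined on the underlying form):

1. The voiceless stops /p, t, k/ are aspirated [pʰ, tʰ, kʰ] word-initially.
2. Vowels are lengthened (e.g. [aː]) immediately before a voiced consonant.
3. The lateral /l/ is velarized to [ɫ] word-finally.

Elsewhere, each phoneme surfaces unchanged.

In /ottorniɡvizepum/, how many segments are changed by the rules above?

Segments that undergo a rule: /o/ → [oː] (rule 2); /i/ → [iː] (rule 2); /i/ → [iː] (rule 2); /u/ → [uː] (rule 2).
All other segments surface unchanged.

4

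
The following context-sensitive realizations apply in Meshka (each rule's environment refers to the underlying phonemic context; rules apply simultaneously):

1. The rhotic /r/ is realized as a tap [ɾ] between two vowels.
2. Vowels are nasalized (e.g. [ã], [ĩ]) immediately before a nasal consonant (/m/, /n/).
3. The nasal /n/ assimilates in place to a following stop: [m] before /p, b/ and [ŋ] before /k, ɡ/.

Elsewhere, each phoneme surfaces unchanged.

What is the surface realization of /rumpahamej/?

/r/ (word-initial): rule 1 targets it, but not between two vowels → unchanged [r].
/u/ (between /r/ and /m/) occurs before a nasal consonant → [ũ] by rule 2.
/m/ (between /u/ and /p/): no rule targets it → [m].
/p/ (between /m/ and /a/): no rule targets it → [p].
/a/ — between /p/ and /h/; rule 2 does not apply here → [a].
/h/ stays [h].
/a/ (between /h/ and /m/) occurs before a nasal consonant → [ã] by rule 2.
/m/ (between /a/ and /e/): no rule targets it → [m].
/e/ (between /m/ and /j/) fails the environment for rule 2, so it stays [e].
/j/ — not in any rule's target class → [j].

[rũmpahãmej]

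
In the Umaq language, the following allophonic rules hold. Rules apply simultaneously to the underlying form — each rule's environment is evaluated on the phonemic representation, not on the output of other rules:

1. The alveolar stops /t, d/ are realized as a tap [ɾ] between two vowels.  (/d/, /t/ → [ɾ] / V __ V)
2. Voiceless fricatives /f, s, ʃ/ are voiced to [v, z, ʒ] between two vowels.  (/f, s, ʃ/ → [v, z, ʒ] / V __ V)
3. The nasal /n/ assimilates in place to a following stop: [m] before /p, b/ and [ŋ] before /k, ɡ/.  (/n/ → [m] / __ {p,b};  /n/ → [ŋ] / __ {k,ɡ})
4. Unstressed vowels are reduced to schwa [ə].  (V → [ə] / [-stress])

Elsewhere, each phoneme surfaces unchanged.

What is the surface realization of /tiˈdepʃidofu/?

/t/ (word-initial): rule 1 targets it, but not between two vowels → unchanged [t].
/i/ (between /t/ and /d/): in an unstressed syllable, so rule 4 applies → [ə].
/d/ meets the environment for rule 1 (between two vowels) → [ɾ].
/e/ (between /d/ and /p/) fails the environment for rule 4, so it stays [e].
/p/ stays [p].
/ʃ/ (between /p/ and /i/) is in the target of rule 2 but the environment (between two vowels) is not met → [ʃ].
Rule 4 applies to /i/ (between /ʃ/ and /d/: in an unstressed syllable) → [ə].
Rule 1 applies to /d/ (between /i/ and /o/: between two vowels) → [ɾ].
/o/ meets the environment for rule 4 (in an unstressed syllable) → [ə].
Rule 2 applies to /f/ (between /o/ and /u/: between two vowels) → [v].
/u/ — word-final, in an unstressed syllable — surfaces as [ə] (rule 4).

[təˈɾepʃəɾəvə]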